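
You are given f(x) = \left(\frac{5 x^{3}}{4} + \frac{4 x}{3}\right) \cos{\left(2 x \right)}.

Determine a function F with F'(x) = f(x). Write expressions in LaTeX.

An antiderivative is F(x) = \frac{60 x^{3} \sin{\left(2 x \right)} + 90 x^{2} \cos{\left(2 x \right)} - 26 x \sin{\left(2 x \right)} - 13 \cos{\left(2 x \right)}}{96}.

Check any antiderivative F(x) by computing F'(x) and comparing it with f(x).
Check: d/dx[\frac{60 x^{3} \sin{\left(2 x \right)} + 90 x^{2} \cos{\left(2 x \right)} - 26 x \sin{\left(2 x \right)} - 13 \cos{\left(2 x \right)}}{96}] = \frac{5 x^{3} \cos{\left(2 x \right)}}{4} + \frac{4 x \cos{\left(2 x \right)}}{3}, which equals f(x).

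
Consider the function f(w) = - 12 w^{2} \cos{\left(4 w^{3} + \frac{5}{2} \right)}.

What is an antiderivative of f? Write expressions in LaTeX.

An antiderivative is F(w) = - \sin{\left(4 w^{3} + \frac{5}{2} \right)}.

f matches the chain-rule pattern g'(h)*h' with inner function h(w) = 4 w^{3} + \frac{5}{2}; substituting u = h(w) collapses the integral.
Check: d/dw[- \sin{\left(4 w^{3} + \frac{5}{2} \right)}] = - 12 w^{2} \cos{\left(4 w^{3} + \frac{5}{2} \right)} = f(w).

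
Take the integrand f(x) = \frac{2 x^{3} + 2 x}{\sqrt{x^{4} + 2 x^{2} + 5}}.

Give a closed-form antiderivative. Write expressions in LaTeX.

f matches the chain-rule pattern g'(h)*h' with inner function h(x) = x^{4} + 2 x^{2} + 5; substituting u = h(x) collapses the integral.
Check: d/dx[\sqrt{x^{4} + 2 x^{2} + 5}] = \frac{2 x^{3} + 2 x}{\sqrt{x^{4} + 2 x^{2} + 5}} = f(x).

An antiderivative is F(x) = \sqrt{x^{4} + 2 x^{2} + 5}.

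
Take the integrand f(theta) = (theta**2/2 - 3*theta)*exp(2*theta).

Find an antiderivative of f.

f has the shape u'v + uv' for u = theta**2/4 - 7*theta/4 + 7/8 and v = exp(2*theta) — it is the derivative of the product u*v.
Check: d/dtheta[theta**2*exp(2*theta)/4 - 7*theta*exp(2*theta)/4 + 7*exp(2*theta)/8] = theta**2*exp(2*theta)/2 - 3*theta*exp(2*theta), which equals f(theta).

An antiderivative is F(theta) = theta**2*exp(2*theta)/4 - 7*theta*exp(2*theta)/4 + 7*exp(2*theta)/8.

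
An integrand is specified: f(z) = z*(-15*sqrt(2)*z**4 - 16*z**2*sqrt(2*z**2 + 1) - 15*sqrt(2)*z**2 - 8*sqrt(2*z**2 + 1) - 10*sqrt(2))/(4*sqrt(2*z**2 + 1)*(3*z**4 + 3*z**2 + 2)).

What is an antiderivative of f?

An antiderivative F(z) passes only if d/dz[F] lands on f(z) exactly.
Check: d/dz[sqrt(2)*(-15*sqrt(2*z**2 + 1) - 4*sqrt(2)*log(z**4 + z**2 + 2/3))/24] = (-15*sqrt(2)*z**5 - 16*z**3*sqrt(2*z**2 + 1) - 15*sqrt(2)*z**3 - 8*z*sqrt(2*z**2 + 1) - 10*sqrt(2)*z)/(12*z**4*sqrt(2*z**2 + 1) + 12*z**2*sqrt(2*z**2 + 1) + 8*sqrt(2*z**2 + 1)), which equals f(z).

An antiderivative is F(z) = sqrt(2)*(-15*sqrt(2*z**2 + 1) - 4*sqrt(2)*log(z**4 + z**2 + 2/3))/24.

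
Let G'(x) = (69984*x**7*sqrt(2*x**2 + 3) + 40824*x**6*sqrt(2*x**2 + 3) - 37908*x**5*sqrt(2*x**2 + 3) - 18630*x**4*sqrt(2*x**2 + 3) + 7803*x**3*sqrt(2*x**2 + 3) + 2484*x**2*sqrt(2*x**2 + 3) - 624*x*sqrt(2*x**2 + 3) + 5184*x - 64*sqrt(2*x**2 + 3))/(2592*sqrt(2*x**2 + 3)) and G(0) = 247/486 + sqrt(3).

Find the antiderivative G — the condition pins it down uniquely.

G(x) = 27*x**8/8 + 9*x**7/4 - 39*x**6/16 - 23*x**5/16 + 289*x**4/384 + 23*x**3/72 - 13*x**2/108 - 2*x/81 + sqrt(2*x**2 + 3) + 247/486

Check a candidate G(x) by differentiating: d/dx[G] must match the given G'(x).
A general antiderivative is sqrt(2*x**2 + 3) + 2*(3*x**2/2 + x/4 - 1/3)**4/3 + C.
The condition gives C = 247/486 + sqrt(3) - (2/243 + sqrt(3)) = 1/2.
So G(x) = 27*x**8/8 + 9*x**7/4 - 39*x**6/16 - 23*x**5/16 + 289*x**4/384 + 23*x**3/72 - 13*x**2/108 - 2*x/81 + sqrt(2*x**2 + 3) + 247/486.
Check: d/dx[27*x**8/8 + 9*x**7/4 - 39*x**6/16 - 23*x**5/16 + 289*x**4/384 + 23*x**3/72 - 13*x**2/108 - 2*x/81 + sqrt(2*x**2 + 3) + 247/486] = (69984*x**7*sqrt(2*x**2 + 3) + 40824*x**6*sqrt(2*x**2 + 3) - 37908*x**5*sqrt(2*x**2 + 3) - 18630*x**4*sqrt(2*x**2 + 3) + 7803*x**3*sqrt(2*x**2 + 3) + 2484*x**2*sqrt(2*x**2 + 3) - 624*x*sqrt(2*x**2 + 3) + 5184*x - 64*sqrt(2*x**2 + 3))/(2592*sqrt(2*x**2 + 3)) = G'(x).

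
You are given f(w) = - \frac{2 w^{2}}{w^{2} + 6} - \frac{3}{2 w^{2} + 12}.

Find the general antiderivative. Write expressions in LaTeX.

F(w) = - \frac{8 w - 7 \sqrt{6} \operatorname{atan}{\left(\frac{\sqrt{6} w}{6} \right)}}{4} + C

The integrand splits into summands that can be handled one at a time.
Check: d/dw[- \frac{8 w - 7 \sqrt{6} \operatorname{atan}{\left(\frac{\sqrt{6} w}{6} \right)}}{4}] = \frac{- 4 w^{2} - 3}{2 w^{2} + 12}, which equals f(w).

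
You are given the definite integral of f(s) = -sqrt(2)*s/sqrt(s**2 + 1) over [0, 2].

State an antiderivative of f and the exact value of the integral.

The substitution u = 2*s**2 + 2 works: f is exactly (dF/du)*(du/ds) for that inner function.
F(s) = -sqrt(2*s**2 + 2) is an antiderivative of f.
Check: d/ds[-sqrt(2*s**2 + 2)] = -sqrt(2)*s/sqrt(s**2 + 1) = f(s).
F(2) = -sqrt(10); F(0) = -sqrt(2).
Integral = F(2) - F(0) = -sqrt(10) + sqrt(2).

Antiderivative: F(s) = -sqrt(2*s**2 + 2); value = -sqrt(10) + sqrt(2)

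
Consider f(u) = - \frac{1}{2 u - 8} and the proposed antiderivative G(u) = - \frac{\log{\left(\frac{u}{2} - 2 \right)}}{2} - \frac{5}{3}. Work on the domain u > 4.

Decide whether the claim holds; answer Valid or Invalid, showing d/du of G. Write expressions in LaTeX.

Valid - differentiating G returns exactly f.

d/du[G] = - \frac{1}{2 u - 8}
This equals f(u) exactly, so the claim holds.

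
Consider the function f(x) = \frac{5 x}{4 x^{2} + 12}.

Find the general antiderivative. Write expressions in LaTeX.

The substitution u = x^{2} + 3 works: f is exactly (dF/du)*(du/dx) for that inner function.
Check: d/dx[\frac{5 \log{\left(x^{2} + 3 \right)}}{8}] = \frac{5 x}{4 x^{2} + 12} = f(x).

F(x) = \frac{5 \log{\left(x^{2} + 3 \right)}}{8} + C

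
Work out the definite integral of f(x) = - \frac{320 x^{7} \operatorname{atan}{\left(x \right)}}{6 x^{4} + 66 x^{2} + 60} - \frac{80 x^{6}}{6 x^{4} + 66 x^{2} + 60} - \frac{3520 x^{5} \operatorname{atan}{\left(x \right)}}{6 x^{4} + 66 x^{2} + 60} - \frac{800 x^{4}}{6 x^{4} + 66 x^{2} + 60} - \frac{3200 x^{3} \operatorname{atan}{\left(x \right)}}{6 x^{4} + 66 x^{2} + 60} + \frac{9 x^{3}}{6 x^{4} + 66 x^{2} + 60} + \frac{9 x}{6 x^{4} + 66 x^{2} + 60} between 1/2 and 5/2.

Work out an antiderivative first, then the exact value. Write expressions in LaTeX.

Antiderivative: F(x) = - \frac{160 x^{4} \operatorname{atan}{\left(x \right)} - 9 \log{\left(\frac{x^{2}}{2} + 5 \right)}}{12}; value = - \frac{3125 \operatorname{atan}{\left(\frac{5}{2} \right)}}{6} - \frac{3 \log{\left(\frac{41}{8} \right)}}{4} + \frac{5 \operatorname{atan}{\left(\frac{1}{2} \right)}}{6} + \frac{3 \log{\left(\frac{65}{8} \right)}}{4}

The integrand splits into summands that can be handled one at a time.
F(x) = - \frac{160 x^{4} \operatorname{atan}{\left(x \right)} - 9 \log{\left(\frac{x^{2}}{2} + 5 \right)}}{12} is an antiderivative of f.
Check: d/dx[- \frac{160 x^{4} \operatorname{atan}{\left(x \right)} - 9 \log{\left(\frac{x^{2}}{2} + 5 \right)}}{12}] = \frac{- 320 x^{7} \operatorname{atan}{\left(x \right)} - 80 x^{6} - 3520 x^{5} \operatorname{atan}{\left(x \right)} - 800 x^{4} - 3200 x^{3} \operatorname{atan}{\left(x \right)} + 9 x^{3} + 9 x}{6 x^{4} + 66 x^{2} + 60}, which equals f(x).
F(5/2) = - \frac{3125 \operatorname{atan}{\left(\frac{5}{2} \right)}}{6} + \frac{3 \log{\left(\frac{65}{8} \right)}}{4}; F(1/2) = - \frac{5 \operatorname{atan}{\left(\frac{1}{2} \right)}}{6} + \frac{3 \log{\left(\frac{41}{8} \right)}}{4}.
Integral = F(5/2) - F(1/2) = - \frac{3125 \operatorname{atan}{\left(\frac{5}{2} \right)}}{6} - \frac{3 \log{\left(\frac{41}{8} \right)}}{4} + \frac{5 \operatorname{atan}{\left(\frac{1}{2} \right)}}{6} + \frac{3 \log{\left(\frac{65}{8} \right)}}{4}.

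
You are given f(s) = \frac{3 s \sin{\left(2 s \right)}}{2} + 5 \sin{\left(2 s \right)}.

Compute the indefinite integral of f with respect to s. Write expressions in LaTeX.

The integrand splits into summands that can be handled one at a time.
Check: d/ds[- \frac{6 s \cos{\left(2 s \right)} - 3 \sin{\left(2 s \right)} + 20 \cos{\left(2 s \right)}}{8}] = \frac{3 s \sin{\left(2 s \right)}}{2} + 5 \sin{\left(2 s \right)} = f(s).

F(s) = - \frac{6 s \cos{\left(2 s \right)} - 3 \sin{\left(2 s \right)} + 20 \cos{\left(2 s \right)}}{8} + C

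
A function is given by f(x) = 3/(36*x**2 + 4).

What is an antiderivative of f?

Recover f(x) by differentiating a candidate F(x); any mismatch rules it out.
Check: d/dx[atan(3*x)/4] = 3/(36*x**2 + 4) = f(x).

An antiderivative is F(x) = atan(3*x)/4.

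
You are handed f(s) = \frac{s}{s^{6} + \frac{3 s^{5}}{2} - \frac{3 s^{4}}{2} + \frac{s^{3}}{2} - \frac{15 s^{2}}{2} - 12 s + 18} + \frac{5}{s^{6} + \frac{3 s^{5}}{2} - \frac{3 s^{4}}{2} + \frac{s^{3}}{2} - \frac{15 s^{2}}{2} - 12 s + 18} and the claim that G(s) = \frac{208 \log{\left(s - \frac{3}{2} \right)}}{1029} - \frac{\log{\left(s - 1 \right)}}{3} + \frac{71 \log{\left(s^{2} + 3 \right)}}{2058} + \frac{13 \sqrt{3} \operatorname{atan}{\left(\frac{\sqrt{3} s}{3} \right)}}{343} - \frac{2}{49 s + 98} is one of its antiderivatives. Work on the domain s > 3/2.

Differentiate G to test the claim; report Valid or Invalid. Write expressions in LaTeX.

Invalid: d/ds[G] - f = - \frac{64}{1029 s + 2058}, which is not 0.

d/ds[G] = \frac{- 128 s^{5} + 64 s^{4} + 64 s^{3} - 192 s^{2} + 3402 s + 9138}{2058 s^{6} + 3087 s^{5} - 3087 s^{4} + 1029 s^{3} - 15435 s^{2} - 24696 s + 37044}
d/ds[G] - f(s) = - \frac{64}{1029 s + 2058} != 0.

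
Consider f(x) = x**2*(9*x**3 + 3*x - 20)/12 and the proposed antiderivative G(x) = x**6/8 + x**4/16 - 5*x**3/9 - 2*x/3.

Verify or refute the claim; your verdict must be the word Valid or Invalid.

d/dx[G] = 3*x**5/4 + x**3/4 - 5*x**2/3 - 2/3
d/dx[G] - f(x) = -2/3 != 0.

Invalid: d/dx[G] - f = -2/3, which is not 0.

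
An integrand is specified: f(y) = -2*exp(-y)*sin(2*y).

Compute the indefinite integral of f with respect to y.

F(y) = 2*exp(-y)*sin(2*y)/5 + 4*exp(-y)*cos(2*y)/5 + C

Check any antiderivative F(y) by computing F'(y) and comparing it with f(y).
Check: d/dy[2*exp(-y)*sin(2*y)/5 + 4*exp(-y)*cos(2*y)/5] = -2*exp(-y)*sin(2*y) = f(y).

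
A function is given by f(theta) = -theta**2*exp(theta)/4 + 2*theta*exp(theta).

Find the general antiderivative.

Recognize the product-rule pattern: f = u'v + uv' with u = -theta**2/4 + 5*theta/2 - 5/2, v = exp(theta), so integration by parts undoes it.
Check: d/dtheta[(-theta**2 + 10*theta - 10)*exp(theta)/4] = -theta**2*exp(theta)/4 + 2*theta*exp(theta) = f(theta).

F(theta) = (-theta**2 + 10*theta - 10)*exp(theta)/4 + C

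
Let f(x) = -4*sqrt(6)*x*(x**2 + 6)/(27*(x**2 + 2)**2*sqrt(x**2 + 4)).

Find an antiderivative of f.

An antiderivative is F(x) = 4*sqrt(6)*sqrt(x**2 + 4)/(27*(x**2 + 2)).

f has the shape u'v + uv' for u = 4/(9*(3*x**2/2 + 3)) and v = sqrt(3*x**2/2 + 6) — it is the derivative of the product u*v.
Check: d/dx[4*sqrt(6)*sqrt(x**2 + 4)/(27*(x**2 + 2))] = (-4*sqrt(6)*x**3 - 24*sqrt(6)*x)/(27*x**4*sqrt(x**2 + 4) + 108*x**2*sqrt(x**2 + 4) + 108*sqrt(x**2 + 4)), which equals f(x).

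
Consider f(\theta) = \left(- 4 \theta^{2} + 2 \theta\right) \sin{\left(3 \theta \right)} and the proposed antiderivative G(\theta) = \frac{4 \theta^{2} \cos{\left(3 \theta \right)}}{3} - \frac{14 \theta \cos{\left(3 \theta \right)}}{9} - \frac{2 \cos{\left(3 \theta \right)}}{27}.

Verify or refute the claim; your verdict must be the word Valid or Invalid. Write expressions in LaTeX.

d/d\theta[G] = - 4 \theta^{2} \sin{\left(3 \theta \right)} + \frac{14 \theta \sin{\left(3 \theta \right)}}{3} + \frac{8 \theta \cos{\left(3 \theta \right)}}{3} + \frac{2 \sin{\left(3 \theta \right)}}{9} - \frac{14 \cos{\left(3 \theta \right)}}{9}
d/d\theta[G] - f(\theta) = \frac{8 \theta \sin{\left(3 \theta \right)}}{3} + \frac{8 \theta \cos{\left(3 \theta \right)}}{3} + \frac{2 \sin{\left(3 \theta \right)}}{9} - \frac{14 \cos{\left(3 \theta \right)}}{9} != 0.

Invalid: d/d\theta[G] - f = \frac{8 \theta \sin{\left(3 \theta \right)}}{3} + \frac{8 \theta \cos{\left(3 \theta \right)}}{3} + \frac{2 \sin{\left(3 \theta \right)}}{9} - \frac{14 \cos{\left(3 \theta \right)}}{9}, which is not 0.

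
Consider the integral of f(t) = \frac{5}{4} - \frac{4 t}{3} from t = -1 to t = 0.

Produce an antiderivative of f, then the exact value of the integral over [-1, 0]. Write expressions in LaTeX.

Antiderivative: F(t) = - \frac{2 t^{2}}{3} + \frac{5 t}{4}; value = \frac{23}{12}

An antiderivative F(t) passes only if d/dt[F] lands on f(t) exactly.
F(t) = - \frac{2 t^{2}}{3} + \frac{5 t}{4} is an antiderivative of f.
Check: d/dt[- \frac{2 t^{2}}{3} + \frac{5 t}{4}] = \frac{5}{4} - \frac{4 t}{3} = f(t).
F(0) = 0; F(-1) = - \frac{23}{12}.
Integral = F(0) - F(-1) = \frac{23}{12}.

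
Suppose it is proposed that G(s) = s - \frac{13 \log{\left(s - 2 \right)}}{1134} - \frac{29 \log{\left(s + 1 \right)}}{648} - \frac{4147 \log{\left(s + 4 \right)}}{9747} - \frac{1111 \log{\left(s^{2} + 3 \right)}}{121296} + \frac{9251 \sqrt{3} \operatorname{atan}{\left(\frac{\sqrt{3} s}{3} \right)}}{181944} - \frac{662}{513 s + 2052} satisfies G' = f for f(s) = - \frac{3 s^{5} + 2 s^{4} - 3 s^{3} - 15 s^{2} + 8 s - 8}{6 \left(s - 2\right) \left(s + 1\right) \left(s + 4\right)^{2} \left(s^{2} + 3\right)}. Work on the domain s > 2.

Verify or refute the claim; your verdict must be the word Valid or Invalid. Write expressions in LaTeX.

d/ds[G] = \frac{6 s^{6} + 39 s^{5} + 52 s^{4} - 63 s^{3} - 69 s^{2} - 584 s - 568}{6 s^{6} + 42 s^{5} + 54 s^{4} - 66 s^{3} - 84 s^{2} - 576 s - 576}
d/ds[G] - f(s) = 1 != 0.

Invalid: d/ds[G] - f = 1, which is not 0.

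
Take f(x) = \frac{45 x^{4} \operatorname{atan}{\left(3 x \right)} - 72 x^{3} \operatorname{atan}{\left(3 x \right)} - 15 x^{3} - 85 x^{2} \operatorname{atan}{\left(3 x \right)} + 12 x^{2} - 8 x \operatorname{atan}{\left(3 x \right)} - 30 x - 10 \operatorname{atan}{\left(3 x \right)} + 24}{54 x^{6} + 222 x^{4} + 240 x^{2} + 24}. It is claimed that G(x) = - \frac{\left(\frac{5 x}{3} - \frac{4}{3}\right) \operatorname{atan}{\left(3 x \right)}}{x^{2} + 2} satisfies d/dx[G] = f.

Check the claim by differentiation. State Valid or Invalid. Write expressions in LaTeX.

d/dx[G] = \frac{45 x^{4} \operatorname{atan}{\left(3 x \right)} - 72 x^{3} \operatorname{atan}{\left(3 x \right)} - 15 x^{3} - 85 x^{2} \operatorname{atan}{\left(3 x \right)} + 12 x^{2} - 8 x \operatorname{atan}{\left(3 x \right)} - 30 x - 10 \operatorname{atan}{\left(3 x \right)} + 24}{27 x^{6} + 111 x^{4} + 120 x^{2} + 12}
d/dx[G] - f(x) = \frac{45 x^{4} \operatorname{atan}{\left(3 x \right)} - 72 x^{3} \operatorname{atan}{\left(3 x \right)} - 15 x^{3} - 85 x^{2} \operatorname{atan}{\left(3 x \right)} + 12 x^{2} - 8 x \operatorname{atan}{\left(3 x \right)} - 30 x - 10 \operatorname{atan}{\left(3 x \right)} + 24}{54 x^{6} + 222 x^{4} + 240 x^{2} + 24} != 0.

Invalid: d/dx[G] - f = \frac{45 x^{4} \operatorname{atan}{\left(3 x \right)} - 72 x^{3} \operatorname{atan}{\left(3 x \right)} - 15 x^{3} - 85 x^{2} \operatorname{atan}{\left(3 x \right)} + 12 x^{2} - 8 x \operatorname{atan}{\left(3 x \right)} - 30 x - 10 \operatorname{atan}{\left(3 x \right)} + 24}{54 x^{6} + 222 x^{4} + 240 x^{2} + 24}, which is not 0.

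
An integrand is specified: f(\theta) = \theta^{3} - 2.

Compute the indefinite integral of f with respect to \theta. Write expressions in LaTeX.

F(\theta) = \frac{\theta \left(\theta - 2\right) \left(\theta^{2} + 2 \theta + 4\right)}{4} + C

Since d/d\theta undoes antidifferentiation here, F'(\theta) = f(\theta) is required of F(\theta).
Check: d/d\theta[\frac{\theta \left(\theta - 2\right) \left(\theta^{2} + 2 \theta + 4\right)}{4}] = \theta^{3} - 2 = f(\theta).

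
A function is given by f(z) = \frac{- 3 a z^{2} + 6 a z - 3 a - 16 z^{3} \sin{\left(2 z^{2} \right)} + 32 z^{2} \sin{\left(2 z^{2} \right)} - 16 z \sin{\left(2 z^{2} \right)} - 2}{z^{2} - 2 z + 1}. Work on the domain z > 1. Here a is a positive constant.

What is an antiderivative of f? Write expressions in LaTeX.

An antiderivative is F(z) = - 3 a z + 4 \cos{\left(2 z^{2} \right)} + \frac{2}{z - 1}.

Recover f(z) by differentiating a candidate F(z); any mismatch rules it out.
Check: d/dz[- 3 a z + 4 \cos{\left(2 z^{2} \right)} + \frac{2}{z - 1}] = \frac{- 3 a z^{2} + 6 a z - 3 a - 16 z^{3} \sin{\left(2 z^{2} \right)} + 32 z^{2} \sin{\left(2 z^{2} \right)} - 16 z \sin{\left(2 z^{2} \right)} - 2}{z^{2} - 2 z + 1} = f(z).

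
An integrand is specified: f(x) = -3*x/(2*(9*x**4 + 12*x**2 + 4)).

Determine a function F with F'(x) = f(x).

An antiderivative is F(x) = 1/(4*(3*x**2 + 2)).

The substitution u = 3*x**2 + 2 works: f is exactly (dF/du)*(du/dx) for that inner function.
Check: d/dx[1/(4*(3*x**2 + 2))] = -3*x/(18*x**4 + 24*x**2 + 8), which equals f(x).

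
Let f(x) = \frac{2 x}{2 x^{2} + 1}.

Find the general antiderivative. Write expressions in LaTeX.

F(x) = \frac{\log{\left(x^{2} + \frac{1}{2} \right)}}{2} + C

The substitution u = x^{2} + \frac{1}{2} works: f is exactly (dF/du)*(du/dx) for that inner function.
Check: d/dx[\frac{\log{\left(x^{2} + \frac{1}{2} \right)}}{2}] = \frac{2 x}{2 x^{2} + 1} = f(x).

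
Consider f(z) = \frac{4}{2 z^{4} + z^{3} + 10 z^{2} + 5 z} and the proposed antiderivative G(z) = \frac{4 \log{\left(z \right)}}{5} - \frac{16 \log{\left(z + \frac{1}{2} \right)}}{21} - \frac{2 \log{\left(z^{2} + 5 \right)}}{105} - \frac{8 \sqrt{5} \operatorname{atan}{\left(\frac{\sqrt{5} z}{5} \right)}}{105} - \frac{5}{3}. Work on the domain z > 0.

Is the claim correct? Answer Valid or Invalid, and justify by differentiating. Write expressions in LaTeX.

d/dz[G] = \frac{4}{2 z^{4} + z^{3} + 10 z^{2} + 5 z}
This equals f(z) exactly, so the claim holds.

Valid: G'(z) = f(z).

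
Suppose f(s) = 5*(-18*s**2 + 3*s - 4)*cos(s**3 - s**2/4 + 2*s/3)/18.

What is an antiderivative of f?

f matches the chain-rule pattern g'(h)*h' with inner function h(s) = s**3 - s**2/4 + 2*s/3; substituting u = h(s) collapses the integral.
Check: d/ds[-5*sin(s**3 - s**2/4 + 2*s/3)/3] = -5*s**2*cos(s**3 - s**2/4 + 2*s/3) + 5*s*cos(s**3 - s**2/4 + 2*s/3)/6 - 10*cos(s**3 - s**2/4 + 2*s/3)/9, which equals f(s).

An antiderivative is F(s) = -5*sin(s**3 - s**2/4 + 2*s/3)/3.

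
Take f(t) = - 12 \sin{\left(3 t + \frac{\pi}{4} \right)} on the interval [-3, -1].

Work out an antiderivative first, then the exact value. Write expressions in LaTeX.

Antiderivative: F(t) = 4 \cos{\left(3 t + \frac{\pi}{4} \right)}; value = 4 \sin{\left(\frac{\pi}{4} + 3 \right)} - 4 \sin{\left(\frac{\pi}{4} + 9 \right)}

Whatever form F(t) takes, F'(t) = f(t) is non-negotiable.
F(t) = 4 \cos{\left(3 t + \frac{\pi}{4} \right)} is an antiderivative of f.
Check: d/dt[4 \cos{\left(3 t + \frac{\pi}{4} \right)}] = - 12 \sin{\left(3 t + \frac{\pi}{4} \right)} = f(t).
F(-1) = 4 \sin{\left(\frac{\pi}{4} + 3 \right)}; F(-3) = 4 \sin{\left(\frac{\pi}{4} + 9 \right)}.
Integral = F(-1) - F(-3) = 4 \sin{\left(\frac{\pi}{4} + 3 \right)} - 4 \sin{\left(\frac{\pi}{4} + 9 \right)}.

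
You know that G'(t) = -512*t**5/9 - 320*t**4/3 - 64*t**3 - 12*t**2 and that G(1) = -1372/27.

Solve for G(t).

The substitution u = -4*t**2/3 - t works: G'(t) is exactly (dG/du)*(du/dt) for that inner function.
A general antiderivative is 4*(-4*t**2/3 - t)**3 + C.
The condition gives C = -1372/27 - (-1372/27) = 0.
So G(t) = 4*(-4*t**2/3 - t)**3.
Check: d/dt[4*(-4*t**2/3 - t)**3] = -512*t**5/9 - 320*t**4/3 - 64*t**3 - 12*t**2 = G'(t).

G(t) = 4*(-4*t**2/3 - t)**3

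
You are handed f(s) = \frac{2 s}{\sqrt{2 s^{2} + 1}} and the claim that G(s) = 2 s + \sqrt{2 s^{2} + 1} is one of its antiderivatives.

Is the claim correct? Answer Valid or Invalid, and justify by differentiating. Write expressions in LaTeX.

d/ds[G] = \frac{2 s + 2 \sqrt{2 s^{2} + 1}}{\sqrt{2 s^{2} + 1}}
d/ds[G] - f(s) = 2 != 0.

Invalid: d/ds[G] - f = 2, which is not 0.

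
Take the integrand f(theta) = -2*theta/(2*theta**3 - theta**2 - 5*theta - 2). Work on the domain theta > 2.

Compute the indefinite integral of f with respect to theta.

Factor the denominator ((theta - 2)*(theta + 1)*(2*theta + 1)) and decompose: f = -4/(5*(2*theta + 1)) + 2/(3*(theta + 1)) - 4/(15*(theta - 2)); each piece integrates to a log, atan, or power term.
Check: d/dtheta[-4*log(theta - 2)/15 - 2*log(theta + 1/2)/5 + 2*log(theta + 1)/3] = -2*theta/(2*theta**3 - theta**2 - 5*theta - 2) = f(theta).

F(theta) = -4*log(theta - 2)/15 - 2*log(theta + 1/2)/5 + 2*log(theta + 1)/3 + C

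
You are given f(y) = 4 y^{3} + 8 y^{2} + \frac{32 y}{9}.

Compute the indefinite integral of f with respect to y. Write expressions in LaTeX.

f matches the chain-rule pattern g'(h)*h' with inner function h(y) = - y^{2} - \frac{4 y}{3}; substituting u = h(y) collapses the integral.
Check: d/dy[\frac{y^{2} \left(3 y + 4\right)^{2}}{9}] = 4 y^{3} + 8 y^{2} + \frac{32 y}{9} = f(y).

F(y) = \frac{y^{2} \left(3 y + 4\right)^{2}}{9} + C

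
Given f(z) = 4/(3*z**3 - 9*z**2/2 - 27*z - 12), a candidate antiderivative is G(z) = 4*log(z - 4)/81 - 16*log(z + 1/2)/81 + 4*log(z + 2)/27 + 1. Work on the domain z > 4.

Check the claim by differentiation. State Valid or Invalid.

d/dz[G] = 8/(6*z**3 - 9*z**2 - 54*z - 24)
This equals f(z) exactly, so the claim holds.

Valid - the claim checks out under differentiation.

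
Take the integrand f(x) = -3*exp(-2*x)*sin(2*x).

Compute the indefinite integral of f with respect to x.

F(x) = 3*exp(-2*x)*sin(2*x)/4 + 3*exp(-2*x)*cos(2*x)/4 + C

Since d/dx undoes antidifferentiation here, F'(x) = f(x) is required of F(x).
Check: d/dx[3*exp(-2*x)*sin(2*x)/4 + 3*exp(-2*x)*cos(2*x)/4] = -3*exp(-2*x)*sin(2*x) = f(x).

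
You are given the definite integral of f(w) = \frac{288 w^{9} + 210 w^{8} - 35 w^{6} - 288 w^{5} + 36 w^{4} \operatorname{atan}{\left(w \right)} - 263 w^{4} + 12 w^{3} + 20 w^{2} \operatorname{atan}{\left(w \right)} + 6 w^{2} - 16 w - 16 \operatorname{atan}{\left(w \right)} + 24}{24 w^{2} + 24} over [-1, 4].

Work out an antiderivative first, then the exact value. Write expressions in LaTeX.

Antiderivative: F(w) = \frac{3 w^{8}}{2} + \frac{5 w^{7}}{4} - 2 w^{6} - \frac{49 w^{5}}{24} + \frac{w^{3} \operatorname{atan}{\left(w \right)}}{2} - \frac{w^{3}}{4} - \frac{2 w \operatorname{atan}{\left(w \right)}}{3} + w; value = \frac{\pi}{24} + \frac{88 \operatorname{atan}{\left(4 \right)}}{3} + \frac{2603755}{24}

f has the shape u'v + uv' for u = - \frac{3 w^{3}}{4} + w and v = - 2 w^{5} - \frac{5 w^{4}}{3} + \frac{w^{2}}{2} - \frac{2 \operatorname{atan}{\left(w \right)}}{3} + 1 — it is the derivative of the product u*v.
F(w) = \frac{3 w^{8}}{2} + \frac{5 w^{7}}{4} - 2 w^{6} - \frac{49 w^{5}}{24} + \frac{w^{3} \operatorname{atan}{\left(w \right)}}{2} - \frac{w^{3}}{4} - \frac{2 w \operatorname{atan}{\left(w \right)}}{3} + w is an antiderivative of f.
Check: d/dw[\frac{3 w^{8}}{2} + \frac{5 w^{7}}{4} - 2 w^{6} - \frac{49 w^{5}}{24} + \frac{w^{3} \operatorname{atan}{\left(w \right)}}{2} - \frac{w^{3}}{4} - \frac{2 w \operatorname{atan}{\left(w \right)}}{3} + w] = \frac{288 w^{9} + 210 w^{8} - 35 w^{6} - 288 w^{5} + 36 w^{4} \operatorname{atan}{\left(w \right)} - 263 w^{4} + 12 w^{3} + 20 w^{2} \operatorname{atan}{\left(w \right)} + 6 w^{2} - 16 w - 16 \operatorname{atan}{\left(w \right)} + 24}{24 w^{2} + 24} = f(w).
F(4) = \frac{88 \operatorname{atan}{\left(4 \right)}}{3} + \frac{325468}{3}; F(-1) = - \frac{11}{24} - \frac{\pi}{24}.
Integral = F(4) - F(-1) = \frac{\pi}{24} + \frac{88 \operatorname{atan}{\left(4 \right)}}{3} + \frac{2603755}{24}.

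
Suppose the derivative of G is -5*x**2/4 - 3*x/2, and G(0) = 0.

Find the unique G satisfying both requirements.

G(x) = -5*x**3/12 - 3*x**2/4

The integrand splits into summands that can be handled one at a time.
A general antiderivative is -5*x**3/12 - 3*x**2/4 + C.
The condition gives C = 0 - (0) = 0.
So G(x) = -5*x**3/12 - 3*x**2/4.
Check: d/dx[-5*x**3/12 - 3*x**2/4] = -5*x**2/4 - 3*x/2 = G'(x).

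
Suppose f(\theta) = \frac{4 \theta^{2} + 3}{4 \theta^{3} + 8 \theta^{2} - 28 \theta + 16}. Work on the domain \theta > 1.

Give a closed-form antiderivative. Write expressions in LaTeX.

Factor the denominator (4 \left(\theta - 1\right)^{2} \left(\theta + 4\right)) and decompose: f = \frac{67}{100 \left(\theta + 4\right)} + \frac{33}{100 \left(\theta - 1\right)} + \frac{7}{20 \left(\theta - 1\right)^{2}}; each piece integrates to a log, atan, or power term.
Check: d/d\theta[\frac{33 \theta \log{\left(\theta - 1 \right)} + 67 \theta \log{\left(\theta + 4 \right)} - 33 \log{\left(\theta - 1 \right)} - 67 \log{\left(\theta + 4 \right)} - 35}{100 \left(\theta - 1\right)}] = \frac{4 \theta^{2} + 3}{4 \theta^{3} + 8 \theta^{2} - 28 \theta + 16} = f(\theta).

An antiderivative is F(\theta) = \frac{33 \theta \log{\left(\theta - 1 \right)} + 67 \theta \log{\left(\theta + 4 \right)} - 33 \log{\left(\theta - 1 \right)} - 67 \log{\left(\theta + 4 \right)} - 35}{100 \left(\theta - 1\right)}.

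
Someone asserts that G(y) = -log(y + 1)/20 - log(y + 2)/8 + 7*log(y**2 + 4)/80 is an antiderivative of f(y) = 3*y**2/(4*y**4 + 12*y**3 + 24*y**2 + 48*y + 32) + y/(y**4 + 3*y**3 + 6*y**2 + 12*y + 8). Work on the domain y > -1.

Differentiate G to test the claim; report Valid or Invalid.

Invalid: d/dy[G] - f = -9/(20*y**2 + 80), which is not 0.

d/dy[G] = (6*y**2 - 7*y - 18)/(20*y**4 + 60*y**3 + 120*y**2 + 240*y + 160)
d/dy[G] - f(y) = -9/(20*y**2 + 80) != 0.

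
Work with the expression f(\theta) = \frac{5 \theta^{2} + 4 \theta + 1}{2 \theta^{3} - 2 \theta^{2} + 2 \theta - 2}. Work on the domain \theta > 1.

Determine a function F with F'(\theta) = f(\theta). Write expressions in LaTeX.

An antiderivative is F(\theta) = \frac{5 \log{\left(\theta - 1 \right)}}{2} + 2 \operatorname{atan}{\left(\theta \right)}.

A candidate is checked by its d/d\theta: the result must match f(\theta).
Check: d/d\theta[\frac{5 \log{\left(\theta - 1 \right)}}{2} + 2 \operatorname{atan}{\left(\theta \right)}] = \frac{5 \theta^{2} + 4 \theta + 1}{2 \theta^{3} - 2 \theta^{2} + 2 \theta - 2} = f(\theta).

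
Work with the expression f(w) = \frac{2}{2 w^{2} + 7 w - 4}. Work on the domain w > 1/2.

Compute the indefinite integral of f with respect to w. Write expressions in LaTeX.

F(w) = \frac{2 \left(\log{\left(w - \frac{1}{2} \right)} - \log{\left(w + 4 \right)}\right)}{9} + C

The denominator factors as \left(w + 4\right) \left(2 w - 1\right); partial fractions split f into directly integrable pieces: \frac{4}{9 \left(2 w - 1\right)} - \frac{2}{9 \left(w + 4\right)}.
Check: d/dw[\frac{2 \left(\log{\left(w - \frac{1}{2} \right)} - \log{\left(w + 4 \right)}\right)}{9}] = \frac{2}{2 w^{2} + 7 w - 4} = f(w).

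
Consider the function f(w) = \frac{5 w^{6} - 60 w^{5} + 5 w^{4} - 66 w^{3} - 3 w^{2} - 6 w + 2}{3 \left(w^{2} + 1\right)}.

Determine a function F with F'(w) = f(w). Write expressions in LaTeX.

An antiderivative F(w) passes only if d/dw[F] lands on f(w) exactly.
Check: d/dw[\frac{w^{5}}{3} - 5 w^{4} - w^{2} - w + \frac{5 \operatorname{atan}{\left(w \right)}}{3}] = \frac{5 w^{6} - 60 w^{5} + 5 w^{4} - 66 w^{3} - 3 w^{2} - 6 w + 2}{3 w^{2} + 3}, which equals f(w).

An antiderivative is F(w) = \frac{w^{5}}{3} - 5 w^{4} - w^{2} - w + \frac{5 \operatorname{atan}{\left(w \right)}}{3}.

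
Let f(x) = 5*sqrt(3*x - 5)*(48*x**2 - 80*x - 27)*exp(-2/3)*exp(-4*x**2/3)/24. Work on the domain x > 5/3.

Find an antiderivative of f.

f has the shape u'v + uv' for u = -5*(3*x - 5)**(3/2)/4 and v = exp(-4*x**2/3 - 2/3) — it is the derivative of the product u*v.
Check: d/dx[-5*(3*x - 5)**(3/2)*exp(-4*x**2/3 - 2/3)/4] = (240*x**2*sqrt(3*x - 5) - 400*x*sqrt(3*x - 5) - 135*sqrt(3*x - 5))*exp(-2/3)*exp(-4*x**2/3)/24, which equals f(x).

An antiderivative is F(x) = -5*(3*x - 5)**(3/2)*exp(-4*x**2/3 - 2/3)/4.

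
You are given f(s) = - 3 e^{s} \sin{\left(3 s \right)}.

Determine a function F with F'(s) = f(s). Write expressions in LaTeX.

A candidate is checked by its d/ds: the result must match f(s).
Check: d/ds[- \frac{3 e^{s} \sin{\left(3 s \right)}}{10} + \frac{9 e^{s} \cos{\left(3 s \right)}}{10}] = - 3 e^{s} \sin{\left(3 s \right)} = f(s).

An antiderivative is F(s) = - \frac{3 e^{s} \sin{\left(3 s \right)}}{10} + \frac{9 e^{s} \cos{\left(3 s \right)}}{10}.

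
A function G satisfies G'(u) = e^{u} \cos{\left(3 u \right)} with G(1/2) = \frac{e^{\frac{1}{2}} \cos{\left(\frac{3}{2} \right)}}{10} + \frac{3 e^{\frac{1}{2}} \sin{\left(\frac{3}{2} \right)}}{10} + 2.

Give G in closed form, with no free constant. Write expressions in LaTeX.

G(u) = \frac{3 e^{u} \sin{\left(3 u \right)} + e^{u} \cos{\left(3 u \right)} + 20}{10}

Any candidate G(u) must reproduce the stated G'(u) exactly.
A general antiderivative is \frac{3 e^{u} \sin{\left(3 u \right)}}{10} + \frac{e^{u} \cos{\left(3 u \right)}}{10} + C.
The condition gives C = \frac{e^{\frac{1}{2}} \cos{\left(\frac{3}{2} \right)}}{10} + \frac{3 e^{\frac{1}{2}} \sin{\left(\frac{3}{2} \right)}}{10} + 2 - (\frac{e^{\frac{1}{2}} \cos{\left(\frac{3}{2} \right)}}{10} + \frac{3 e^{\frac{1}{2}} \sin{\left(\frac{3}{2} \right)}}{10}) = 2.
So G(u) = \frac{3 e^{u} \sin{\left(3 u \right)} + e^{u} \cos{\left(3 u \right)} + 20}{10}.
Check: d/du[\frac{3 e^{u} \sin{\left(3 u \right)} + e^{u} \cos{\left(3 u \right)} + 20}{10}] = e^{u} \cos{\left(3 u \right)} = G'(u).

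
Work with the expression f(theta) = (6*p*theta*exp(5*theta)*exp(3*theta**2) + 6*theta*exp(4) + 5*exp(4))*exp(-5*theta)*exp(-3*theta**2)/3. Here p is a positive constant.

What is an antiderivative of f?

Recover f(theta) by differentiating a candidate F(theta); any mismatch rules it out.
Check: d/dtheta[(3*p*theta**2 - exp(4)*exp(-5*theta)*exp(-3*theta**2))/3] = (6*p*theta*exp(5*theta)*exp(3*theta**2) + 6*theta*exp(4) + 5*exp(4))*exp(-5*theta)*exp(-3*theta**2)/3 = f(theta).

An antiderivative is F(theta) = (3*p*theta**2 - exp(4)*exp(-5*theta)*exp(-3*theta**2))/3.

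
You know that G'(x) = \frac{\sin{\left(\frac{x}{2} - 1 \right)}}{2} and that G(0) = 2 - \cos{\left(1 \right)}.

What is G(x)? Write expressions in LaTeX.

The proposed G(x) is checked by its d/dx: the result must match the given G'(x).
A general antiderivative is - \cos{\left(\frac{x}{2} - 1 \right)} + C.
The condition gives C = 2 - \cos{\left(1 \right)} - (- \cos{\left(1 \right)}) = 2.
So G(x) = 2 - \cos{\left(\frac{x}{2} - 1 \right)}.
Check: d/dx[2 - \cos{\left(\frac{x}{2} - 1 \right)}] = \frac{\sin{\left(\frac{x}{2} - 1 \right)}}{2} = G'(x).

G(x) = 2 - \cos{\left(\frac{x}{2} - 1 \right)}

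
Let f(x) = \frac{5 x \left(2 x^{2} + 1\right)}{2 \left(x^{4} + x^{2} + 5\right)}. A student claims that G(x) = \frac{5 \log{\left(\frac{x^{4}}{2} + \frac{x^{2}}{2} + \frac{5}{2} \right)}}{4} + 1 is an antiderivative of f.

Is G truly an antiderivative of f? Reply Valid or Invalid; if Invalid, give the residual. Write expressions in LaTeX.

d/dx[G] = \frac{10 x^{3} + 5 x}{2 x^{4} + 2 x^{2} + 10}
This equals f(x) exactly, so the claim holds.

Valid. The derivative of G reproduces f.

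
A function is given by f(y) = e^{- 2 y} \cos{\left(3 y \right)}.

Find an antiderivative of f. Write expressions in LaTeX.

An antiderivative is F(y) = - \frac{\left(- 3 \sin{\left(3 y \right)} + 2 \cos{\left(3 y \right)}\right) e^{- 2 y}}{13}.

Check any antiderivative F(y) by computing F'(y) and comparing it with f(y).
Check: d/dy[- \frac{\left(- 3 \sin{\left(3 y \right)} + 2 \cos{\left(3 y \right)}\right) e^{- 2 y}}{13}] = e^{- 2 y} \cos{\left(3 y \right)} = f(y).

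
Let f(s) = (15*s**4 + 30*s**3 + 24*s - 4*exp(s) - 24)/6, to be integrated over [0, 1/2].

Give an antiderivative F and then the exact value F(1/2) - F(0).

Antiderivative: F(s) = s**5/2 + 5*s**4/4 + 2*s**2 - 4*s - 2*exp(s)/3; value = -2*exp(1/2)/3 - 71/96

Any candidate F(s) must reproduce f(s) exactly when differentiated.
F(s) = s**5/2 + 5*s**4/4 + 2*s**2 - 4*s - 2*exp(s)/3 is an antiderivative of f.
Check: d/ds[s**5/2 + 5*s**4/4 + 2*s**2 - 4*s - 2*exp(s)/3] = 5*s**4/2 + 5*s**3 + 4*s - 2*exp(s)/3 - 4, which equals f(s).
F(1/2) = -45/32 - 2*exp(1/2)/3; F(0) = -2/3.
Integral = F(1/2) - F(0) = -2*exp(1/2)/3 - 71/96.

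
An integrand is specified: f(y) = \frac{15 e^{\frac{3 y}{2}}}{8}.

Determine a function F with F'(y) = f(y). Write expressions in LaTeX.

An antiderivative is F(y) = \frac{5 e^{\frac{3 y}{2}}}{4}.

Differentiate the proposed F(y) back; it has to land on f(y) exactly.
Check: d/dy[\frac{5 e^{\frac{3 y}{2}}}{4}] = \frac{15 e^{\frac{3 y}{2}}}{8} = f(y).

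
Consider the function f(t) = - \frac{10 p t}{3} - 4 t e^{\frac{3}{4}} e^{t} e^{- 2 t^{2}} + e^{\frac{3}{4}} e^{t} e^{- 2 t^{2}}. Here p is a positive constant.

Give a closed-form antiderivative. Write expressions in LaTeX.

The integrand splits into summands that can be handled one at a time.
Check: d/dt[- \frac{5 p t^{2}}{3} + e^{\frac{3}{4}} e^{t} e^{- 2 t^{2}}] = \frac{\left(- 10 p t e^{2 t^{2}} - 12 t e^{\frac{3}{4}} e^{t} + 3 e^{\frac{3}{4}} e^{t}\right) e^{- 2 t^{2}}}{3}, which equals f(t).

An antiderivative is F(t) = - \frac{5 p t^{2}}{3} + e^{\frac{3}{4}} e^{t} e^{- 2 t^{2}}.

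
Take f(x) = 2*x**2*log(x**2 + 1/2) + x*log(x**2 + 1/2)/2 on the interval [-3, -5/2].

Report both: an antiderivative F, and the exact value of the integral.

The integrand splits into summands that can be handled one at a time.
F(x) = (48*x**3*log(x**2 + 1/2) - 32*x**3 + 18*x**2*log(x**2 + 1/2) - 18*x**2 + 48*x + 9*log(x**2 + 1/2) - 24*sqrt(2)*atan(sqrt(2)*x))/72 is an antiderivative of f.
Check: d/dx[(48*x**3*log(x**2 + 1/2) - 32*x**3 + 18*x**2*log(x**2 + 1/2) - 18*x**2 + 48*x + 9*log(x**2 + 1/2) - 24*sqrt(2)*atan(sqrt(2)*x))/72] = 2*x**2*log(x**2 + 1/2) + x*log(x**2 + 1/2)/2 = f(x).
F(-5/2) = -419*log(27/4)/48 + sqrt(2)*atan(5*sqrt(2)/2)/3 + 535/144; F(-3) = -125*log(19/2)/8 + sqrt(2)*atan(3*sqrt(2))/3 + 31/4.
Integral = F(-5/2) - F(-3) = -419*log(27/4)/48 - 581/144 - sqrt(2)*atan(3*sqrt(2))/3 + sqrt(2)*atan(5*sqrt(2)/2)/3 + 125*log(19/2)/8.

Antiderivative: F(x) = (48*x**3*log(x**2 + 1/2) - 32*x**3 + 18*x**2*log(x**2 + 1/2) - 18*x**2 + 48*x + 9*log(x**2 + 1/2) - 24*sqrt(2)*atan(sqrt(2)*x))/72; value = -419*log(27/4)/48 - 581/144 - sqrt(2)*atan(3*sqrt(2))/3 + sqrt(2)*atan(5*sqrt(2)/2)/3 + 125*log(19/2)/8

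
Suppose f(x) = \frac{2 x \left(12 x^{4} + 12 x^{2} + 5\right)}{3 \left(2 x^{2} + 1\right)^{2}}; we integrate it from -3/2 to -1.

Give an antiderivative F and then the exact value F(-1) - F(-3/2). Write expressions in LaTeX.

Antiderivative: F(x) = x^{2} - \frac{2}{12 x^{2} + 6}; value = - \frac{515}{396}

Recover f(x) by differentiating a candidate F(x); any mismatch rules it out.
F(x) = x^{2} - \frac{2}{12 x^{2} + 6} is an antiderivative of f.
Check: d/dx[x^{2} - \frac{2}{12 x^{2} + 6}] = \frac{24 x^{5} + 24 x^{3} + 10 x}{12 x^{4} + 12 x^{2} + 3}, which equals f(x).
F(-1) = \frac{8}{9}; F(-3/2) = \frac{289}{132}.
Integral = F(-1) - F(-3/2) = - \frac{515}{396}.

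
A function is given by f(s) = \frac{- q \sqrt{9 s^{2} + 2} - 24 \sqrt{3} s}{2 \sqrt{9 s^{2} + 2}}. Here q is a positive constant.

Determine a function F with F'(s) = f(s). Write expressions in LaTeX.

For F(s) to be correct the identity F'(s) - f(s) = 0 must hold.
Check: d/ds[- \frac{3 q s + 8 \sqrt{3} \sqrt{9 s^{2} + 2}}{6}] = \frac{- q \sqrt{9 s^{2} + 2} - 24 \sqrt{3} s}{2 \sqrt{9 s^{2} + 2}} = f(s).

An antiderivative is F(s) = - \frac{3 q s + 8 \sqrt{3} \sqrt{9 s^{2} + 2}}{6}.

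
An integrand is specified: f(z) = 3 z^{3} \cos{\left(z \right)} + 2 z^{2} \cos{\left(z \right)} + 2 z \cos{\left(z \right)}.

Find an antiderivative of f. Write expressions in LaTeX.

Integrate term by term and add the pieces.
Check: d/dz[3 z^{3} \sin{\left(z \right)} + 2 z^{2} \sin{\left(z \right)} + 9 z^{2} \cos{\left(z \right)} - 16 z \sin{\left(z \right)} + 4 z \cos{\left(z \right)} - 4 \sin{\left(z \right)} - 16 \cos{\left(z \right)}] = 3 z^{3} \cos{\left(z \right)} + 2 z^{2} \cos{\left(z \right)} + 2 z \cos{\left(z \right)} = f(z).

An antiderivative is F(z) = 3 z^{3} \sin{\left(z \right)} + 2 z^{2} \sin{\left(z \right)} + 9 z^{2} \cos{\left(z \right)} - 16 z \sin{\left(z \right)} + 4 z \cos{\left(z \right)} - 4 \sin{\left(z \right)} - 16 \cos{\left(z \right)}.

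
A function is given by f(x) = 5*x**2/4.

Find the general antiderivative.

Differentiate the proposed F(x) back; it has to land on f(x) exactly.
Check: d/dx[5*x**3/12] = 5*x**2/4 = f(x).

F(x) = 5*x**3/12 + C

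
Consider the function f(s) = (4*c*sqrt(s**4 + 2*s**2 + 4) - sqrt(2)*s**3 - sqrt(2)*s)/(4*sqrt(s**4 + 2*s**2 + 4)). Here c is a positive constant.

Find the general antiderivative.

F(s) = c*s - sqrt(s**4/2 + s**2 + 2)/4 + C

A first test for any F(s): its s-derivative must equal f(s) identically.
Check: d/ds[c*s - sqrt(s**4/2 + s**2 + 2)/4] = (4*c*sqrt(s**4 + 2*s**2 + 4) - sqrt(2)*s**3 - sqrt(2)*s)/(4*sqrt(s**4 + 2*s**2 + 4)) = f(s).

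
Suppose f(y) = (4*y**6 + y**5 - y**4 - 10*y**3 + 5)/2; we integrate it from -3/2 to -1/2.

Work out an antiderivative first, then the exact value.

Antiderivative: F(y) = 2*y**7/7 + y**6/12 - y**5/10 - 5*y**4/4 + 5*y/2; value = 40069/3360

Check any antiderivative F(y) by computing F'(y) and comparing it with f(y).
F(y) = 2*y**7/7 + y**6/12 - y**5/10 - 5*y**4/4 + 5*y/2 is an antiderivative of f.
Check: d/dy[2*y**7/7 + y**6/12 - y**5/10 - 5*y**4/4 + 5*y/2] = 2*y**6 + y**5/2 - y**4/2 - 5*y**3 + 5/2, which equals f(y).
F(-1/2) = -35641/26880; F(-3/2) = -118731/8960.
Integral = F(-1/2) - F(-3/2) = 40069/3360.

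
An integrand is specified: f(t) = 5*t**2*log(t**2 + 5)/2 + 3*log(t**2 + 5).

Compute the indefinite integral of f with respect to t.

Integrate term by term and add the pieces.
Check: d/dt[5*t**3*log(t**2 + 5)/6 - 5*t**3/9 + 3*t*log(t**2 + 5) + 7*t/3 - 7*sqrt(5)*atan(sqrt(5)*t/5)/3] = 5*t**2*log(t**2 + 5)/2 + 3*log(t**2 + 5) = f(t).

F(t) = 5*t**3*log(t**2 + 5)/6 - 5*t**3/9 + 3*t*log(t**2 + 5) + 7*t/3 - 7*sqrt(5)*atan(sqrt(5)*t/5)/3 + C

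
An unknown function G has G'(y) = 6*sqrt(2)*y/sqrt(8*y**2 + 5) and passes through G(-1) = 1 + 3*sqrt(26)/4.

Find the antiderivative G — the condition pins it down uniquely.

G(y) = 3*sqrt(4*y**2 + 5/2)/2 + 1

G'(y) matches the chain-rule pattern g'(h)*h' with inner function h(y) = 4*y**2 + 5/2; substituting u = h(y) collapses the integral.
A general antiderivative is 3*sqrt(4*y**2 + 5/2)/2 + C.
The condition gives C = 1 + 3*sqrt(26)/4 - (3*sqrt(26)/4) = 1.
So G(y) = 3*sqrt(4*y**2 + 5/2)/2 + 1.
Check: d/dy[3*sqrt(4*y**2 + 5/2)/2 + 1] = 6*sqrt(2)*y/sqrt(8*y**2 + 5) = G'(y).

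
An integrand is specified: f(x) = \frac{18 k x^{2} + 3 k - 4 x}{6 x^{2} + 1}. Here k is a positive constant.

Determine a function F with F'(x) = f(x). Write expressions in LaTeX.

Since d/dx undoes antidifferentiation here, F'(x) = f(x) is required of F(x).
Check: d/dx[\frac{9 k x - \log{\left(4 x^{2} + \frac{2}{3} \right)}}{3}] = \frac{18 k x^{2} + 3 k - 4 x}{6 x^{2} + 1} = f(x).

An antiderivative is F(x) = \frac{9 k x - \log{\left(4 x^{2} + \frac{2}{3} \right)}}{3}.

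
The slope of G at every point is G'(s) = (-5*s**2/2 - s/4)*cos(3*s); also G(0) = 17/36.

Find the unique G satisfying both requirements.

Check a candidate G(s) by differentiating: d/ds[G] must match the given G'(s).
A general antiderivative is -5*s**2*sin(3*s)/6 - s*sin(3*s)/12 - 5*s*cos(3*s)/9 + 5*sin(3*s)/27 - cos(3*s)/36 + C.
The condition gives C = 17/36 - (-1/36) = 1/2.
So G(s) = -5*s**2*sin(3*s)/6 - s*sin(3*s)/12 - 5*s*cos(3*s)/9 + 5*sin(3*s)/27 - cos(3*s)/36 + 1/2.
Check: d/ds[-5*s**2*sin(3*s)/6 - s*sin(3*s)/12 - 5*s*cos(3*s)/9 + 5*sin(3*s)/27 - cos(3*s)/36 + 1/2] = -5*s**2*cos(3*s)/2 - s*cos(3*s)/4, which equals G'(s).

G(s) = -5*s**2*sin(3*s)/6 - s*sin(3*s)/12 - 5*s*cos(3*s)/9 + 5*sin(3*s)/27 - cos(3*s)/36 + 1/2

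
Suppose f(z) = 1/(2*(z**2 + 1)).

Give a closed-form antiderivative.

An antiderivative is F(z) = atan(z)/2.

Whatever form F(z) takes, F'(z) = f(z) is non-negotiable.
Check: d/dz[atan(z)/2] = 1/(2*z**2 + 2), which equals f(z).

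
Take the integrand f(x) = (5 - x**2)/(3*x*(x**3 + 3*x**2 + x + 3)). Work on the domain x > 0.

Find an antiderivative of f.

An antiderivative is F(x) = 5*log(x)/9 + 2*log(x + 3)/45 - 3*log(x**2 + 1)/10 - atan(x)/5.

Factor the denominator (3*x*(x + 3)*(x**2 + 1)) and decompose: f = -(3*x + 1)/(5*(x**2 + 1)) + 2/(45*(x + 3)) + 5/(9*x); each piece integrates to a log, atan, or power term.
Check: d/dx[5*log(x)/9 + 2*log(x + 3)/45 - 3*log(x**2 + 1)/10 - atan(x)/5] = (5 - x**2)/(3*x**4 + 9*x**3 + 3*x**2 + 9*x), which equals f(x).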